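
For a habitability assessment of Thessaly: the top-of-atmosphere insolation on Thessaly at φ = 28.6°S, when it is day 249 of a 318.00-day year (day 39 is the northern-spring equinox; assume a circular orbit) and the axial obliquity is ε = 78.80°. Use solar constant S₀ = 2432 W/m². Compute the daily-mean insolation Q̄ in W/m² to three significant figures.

Q̄ ≈ 996 W/m²

Solar longitude: λ_s = 360° × (249 − 39)/318.00 = 237.736°.
sin δ = sin 78.80° × sin 237.736° = -0.82949, so δ = -56.047°.
cos H₀ = −tan(-28.6°) tan(-56.047°) = -0.8097, H₀ = 2.5145 rad.
Bracket: H₀ sin φ sin δ + cos φ cos δ sin H₀ = 2.5145×-0.47869×-0.82949 + 0.87798×0.55852×0.58679 = 0.998429 + 0.287744 = 1.286173.
Q̄ = (S₀/π) × [bracket] = (2432/π) × 1.286173 = 995.7 W/m².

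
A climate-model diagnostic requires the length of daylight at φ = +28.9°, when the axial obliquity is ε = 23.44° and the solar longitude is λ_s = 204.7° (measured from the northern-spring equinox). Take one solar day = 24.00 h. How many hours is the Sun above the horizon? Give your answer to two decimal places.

Solar declination: sin δ = sin ε · sin λ_s = sin 23.44° × sin 204.7° = -0.16622, so δ = -9.568°.
cos H₀ = −tan φ · tan δ = −tan(+28.9°) × tan(-9.568°) = 0.0931, so H₀ = 1.4776 rad = 84.66°.
Daylight = 2H₀/(2π) × 24.00 h = (1.4776/π) × 24.00 = 11.29 h.

11.29 h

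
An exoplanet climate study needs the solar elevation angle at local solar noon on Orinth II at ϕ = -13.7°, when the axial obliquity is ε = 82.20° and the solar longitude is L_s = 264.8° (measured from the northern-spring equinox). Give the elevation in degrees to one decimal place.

23.1°

Solar declination: sin δ = sin ε · sin L_s = sin 82.20° × sin 264.8° = -0.98667, so δ = -80.634°.
At local noon the hour angle is zero, so the zenith angle equals |ϕ − δ| = |-13.7° − (-80.634°)| = 66.934°.
Elevation = 90° − 66.934° = 23.1°.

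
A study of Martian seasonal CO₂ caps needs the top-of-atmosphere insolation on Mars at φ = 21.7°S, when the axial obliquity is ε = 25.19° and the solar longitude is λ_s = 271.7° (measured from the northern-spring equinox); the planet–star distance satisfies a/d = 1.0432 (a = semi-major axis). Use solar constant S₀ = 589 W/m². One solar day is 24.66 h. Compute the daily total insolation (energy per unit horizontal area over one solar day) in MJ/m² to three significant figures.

20.0 MJ/m²

Solar declination: sin δ = sin ε · sin λ_s = sin 25.19° × sin 271.7° = -0.42543, so δ = -25.178°.
cos H₀ = −tan(-21.7°) tan(-25.178°) = -0.1871, H₀ = 1.7590 rad.
Bracket: H₀ sin φ sin δ + cos φ cos δ sin H₀ = 1.7590×-0.36975×-0.42543 + 0.92913×0.90499×0.98235 = 0.276696 + 0.826012 = 1.102708.
Inverse-square distance factor (a/d)² = 1.0432² = 1.088266.
Q̄ = (S₀/π) × 1.088266 × [bracket] = (589/π) × 1.088266 × 1.102708 = 224.99 W/m².
Daily total = Q̄ × 24.66 h × 3600 s/h = 224.99 × 24.66 × 3600 / 10⁶ = 19.97 MJ/m².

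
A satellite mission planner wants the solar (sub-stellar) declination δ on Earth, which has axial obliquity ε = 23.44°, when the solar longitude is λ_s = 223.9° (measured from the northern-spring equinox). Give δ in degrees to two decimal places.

sin δ = sin ε · sin λ_s = sin 23.44° × sin 223.9° = -0.275827.
δ = arcsin(-0.275827) = -16.01°.

δ = -16.01°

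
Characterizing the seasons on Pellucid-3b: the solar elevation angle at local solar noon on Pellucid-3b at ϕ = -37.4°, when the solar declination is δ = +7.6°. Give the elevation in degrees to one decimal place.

At local noon the hour angle is zero, so the zenith angle equals |ϕ − δ| = |-37.4° − (+7.600°)| = 45.000°.
Elevation = 90° − 45.000° = 45.0°.

45.0°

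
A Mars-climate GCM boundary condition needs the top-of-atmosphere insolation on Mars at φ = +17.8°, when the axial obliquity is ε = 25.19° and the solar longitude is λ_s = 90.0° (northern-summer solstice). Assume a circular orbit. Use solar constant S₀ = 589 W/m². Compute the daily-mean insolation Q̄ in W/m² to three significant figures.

Solar declination: sin δ = sin ε · sin λ_s = sin 25.19° × sin 90.0° = 0.42562, so δ = +25.190°.
cos H₀ = −tan(+17.8°) tan(+25.190°) = -0.1510, H₀ = 1.7224 rad.
Bracket: H₀ sin φ sin δ + cos φ cos δ sin H₀ = 1.7224×0.30570×0.42562 + 0.95213×0.90490×0.98853 = 0.224105 + 0.851700 = 1.075805.
Q̄ = (S₀/π) × [bracket] = (589/π) × 1.075805 = 201.7 W/m².

Q̄ ≈ 202 W/m²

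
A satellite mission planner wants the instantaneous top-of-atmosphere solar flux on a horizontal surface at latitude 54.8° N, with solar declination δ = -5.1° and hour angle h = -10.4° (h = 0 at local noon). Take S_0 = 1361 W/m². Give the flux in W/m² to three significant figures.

cos θ_z = sin ϕ sin δ + cos ϕ cos δ cos h = -0.072640 + 0.564718 = 0.492078.
Flux = S_0 · cos θ_z = 1361 × 0.492078 = 669.7 W/m².

670 W/m²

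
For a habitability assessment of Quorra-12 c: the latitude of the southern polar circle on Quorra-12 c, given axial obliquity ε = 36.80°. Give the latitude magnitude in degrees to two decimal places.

The polar circle is the lowest latitude that experiences at least one full rotation of continuous darkness at the northern-summer solstice; it lies at |φ| = 90° − ε = 90° − 36.80° = 53.20°.

53.20°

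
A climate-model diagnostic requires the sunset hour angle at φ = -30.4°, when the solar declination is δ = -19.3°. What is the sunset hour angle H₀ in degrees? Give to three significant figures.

cos H₀ = −tan φ · tan δ = −tan(-30.4°) × tan(-19.300°) = -0.2055, so H₀ = 1.7777 rad = 101.86°.

H₀ = 102°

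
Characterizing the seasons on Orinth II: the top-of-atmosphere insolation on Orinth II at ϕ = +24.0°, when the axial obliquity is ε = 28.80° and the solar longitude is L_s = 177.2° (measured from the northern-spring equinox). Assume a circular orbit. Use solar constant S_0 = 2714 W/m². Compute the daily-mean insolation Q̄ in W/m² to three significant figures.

Q̄ ≈ 802 W/m²

Solar declination: sin δ = sin ε · sin L_s = sin 28.80° × sin 177.2° = 0.02353, so δ = +1.348°.
cos h₀ = −tan(+24.0°) tan(+1.348°) = -0.0105, h₀ = 1.5813 rad.
Bracket: h₀ sin ϕ sin δ + cos ϕ cos δ sin h₀ = 1.5813×0.40674×0.02353 + 0.91355×0.99972×0.99995 = 0.015134 + 0.913249 = 0.928383.
Q̄ = (S_0/π) × [bracket] = (2714/π) × 0.928383 = 802.0 W/m².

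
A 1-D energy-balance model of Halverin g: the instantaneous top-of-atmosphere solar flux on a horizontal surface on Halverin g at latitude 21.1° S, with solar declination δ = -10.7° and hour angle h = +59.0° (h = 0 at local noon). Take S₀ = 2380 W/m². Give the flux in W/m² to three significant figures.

1.28e+03 W/m²

cos θ_z = sin φ sin δ + cos φ cos δ cos h = 0.066839 + 0.472152 = 0.538991.
Flux = S₀ · cos θ_z = 2380 × 0.538991 = 1283 W/m².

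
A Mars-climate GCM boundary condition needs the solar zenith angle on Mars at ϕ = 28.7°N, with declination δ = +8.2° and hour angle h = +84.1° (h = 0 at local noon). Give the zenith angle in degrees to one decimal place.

cos θ_z = sin ϕ sin δ + cos ϕ cos δ cos h = 0.068494 + 0.089242 = 0.157736.
θ_z = arccos(0.157736) = 80.9°.

θ_z = 80.9°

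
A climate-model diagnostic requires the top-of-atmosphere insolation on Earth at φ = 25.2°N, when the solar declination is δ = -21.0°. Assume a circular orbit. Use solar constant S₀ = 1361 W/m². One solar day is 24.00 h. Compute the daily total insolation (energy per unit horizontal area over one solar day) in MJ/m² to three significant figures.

23.2 MJ/m²

cos H₀ = −tan(+25.2°) tan(-21.000°) = 0.1806, H₀ = 1.3892 rad.
Bracket: H₀ sin φ sin δ + cos φ cos δ sin H₀ = 1.3892×0.42578×-0.35837 + 0.90483×0.93358×0.98355 = -0.211974 + 0.830835 = 0.618861.
Q̄ = (S₀/π) × [bracket] = (1361/π) × 0.618861 = 268.10 W/m².
Daily total = Q̄ × 24.00 h × 3600 s/h = 268.10 × 24.00 × 3600 / 10⁶ = 23.16 MJ/m².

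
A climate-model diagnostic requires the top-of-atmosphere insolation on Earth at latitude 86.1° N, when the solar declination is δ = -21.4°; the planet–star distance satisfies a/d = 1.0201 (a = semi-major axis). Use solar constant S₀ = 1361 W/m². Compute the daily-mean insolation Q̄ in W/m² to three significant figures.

Q̄ ≈ 0.00 W/m²

cos H₀ = −tan(+86.1°) tan(-21.400°) = 5.7485 ≥ 1 ⇒ polar night, H₀ = 0 and Q̄ = 0.
Inverse-square distance factor (a/d)² = 1.0201² = 1.040604.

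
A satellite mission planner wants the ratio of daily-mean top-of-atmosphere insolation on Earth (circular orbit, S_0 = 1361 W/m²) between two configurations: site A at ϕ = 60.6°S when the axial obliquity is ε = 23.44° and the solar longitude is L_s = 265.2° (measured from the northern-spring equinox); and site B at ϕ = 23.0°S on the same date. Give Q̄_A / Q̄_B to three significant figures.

Q̄_A / Q̄_B ≈ 1.03

— Configuration A (ϕ=-60.6°):
Solar declination: sin δ = sin ε · sin L_s = sin 23.44° × sin 265.2° = -0.39639, so δ = -23.353°.
cos h₀ = −tan(-60.6°) tan(-23.353°) = -0.7663, h₀ = 2.4438 rad.
Bracket: h₀ sin ϕ sin δ + cos ϕ cos δ sin h₀ = 2.4438×-0.87121×-0.39639 + 0.49090×0.91808×0.64254 = 0.843939 + 0.289583 = 1.133522.
Q̄ = (S_0/π) × [bracket] = (1361/π) × 1.133522 = 491.06 W/m².
— Configuration B (ϕ=-23.0°):
cos h₀ = −tan(-23.0°) tan(-23.353°) = -0.1833, h₀ = 1.7551 rad.
Bracket: h₀ sin ϕ sin δ + cos ϕ cos δ sin h₀ = 1.7551×-0.39073×-0.39639 + 0.92050×0.91808×0.98306 = 0.271832 + 0.830777 = 1.102609.
Q̄ = (S_0/π) × [bracket] = (1361/π) × 1.102609 = 477.67 W/m².
Ratio Q̄_A / Q̄_B = 491.06 / 477.67 = 1.028.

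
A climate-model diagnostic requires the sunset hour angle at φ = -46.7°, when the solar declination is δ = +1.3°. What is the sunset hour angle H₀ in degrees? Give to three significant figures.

H₀ = 88.6°

cos H₀ = −tan φ · tan δ = −tan(-46.7°) × tan(+1.300°) = 0.0241, so H₀ = 1.5467 rad = 88.62°.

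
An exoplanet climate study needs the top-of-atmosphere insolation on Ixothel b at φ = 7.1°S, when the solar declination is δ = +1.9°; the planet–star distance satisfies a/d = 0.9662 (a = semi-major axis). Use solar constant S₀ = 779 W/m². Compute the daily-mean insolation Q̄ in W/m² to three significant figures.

Q̄ ≈ 228 W/m²

cos H₀ = −tan(-7.1°) tan(+1.900°) = 0.0041, H₀ = 1.5667 rad.
Bracket: H₀ sin φ sin δ + cos φ cos δ sin H₀ = 1.5667×-0.12360×0.03316 + 0.99233×0.99945×0.99999 = -0.006421 + 0.991774 = 0.985353.
Inverse-square distance factor (a/d)² = 0.9662² = 0.933542.
Q̄ = (S₀/π) × 0.933542 × [bracket] = (779/π) × 0.933542 × 0.985353 = 228.1 W/m².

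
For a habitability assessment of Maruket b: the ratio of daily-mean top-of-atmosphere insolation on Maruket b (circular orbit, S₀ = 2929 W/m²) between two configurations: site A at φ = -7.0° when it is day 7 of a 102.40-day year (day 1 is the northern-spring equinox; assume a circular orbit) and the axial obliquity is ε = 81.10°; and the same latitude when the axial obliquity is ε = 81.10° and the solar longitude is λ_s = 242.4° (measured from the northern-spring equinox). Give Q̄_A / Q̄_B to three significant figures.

Q̄_A / Q̄_B ≈ 1.31

— Configuration A (φ=-7.0°):
Solar longitude: λ_s = 360° × (7 − 1)/102.40 = 21.094°.
sin δ = sin 81.10° × sin 21.094° = 0.35556, so δ = +20.828°.
cos H₀ = −tan(-7.0°) tan(+20.828°) = 0.0467, H₀ = 1.5241 rad.
Bracket: H₀ sin φ sin δ + cos φ cos δ sin H₀ = 1.5241×-0.12187×0.35556 + 0.99255×0.93465×0.99891 = -0.066042 + 0.926676 = 0.860634.
Q̄ = (S₀/π) × [bracket] = (2929/π) × 0.860634 = 802.39 W/m².
— Configuration B (φ=-7.0°):
Solar declination: sin δ = sin ε · sin λ_s = sin 81.10° × sin 242.4° = -0.87553, so δ = -61.108°.
cos H₀ = −tan(-7.0°) tan(-61.108°) = -0.2225, H₀ = 1.7952 rad.
Bracket: H₀ sin φ sin δ + cos φ cos δ sin H₀ = 1.7952×-0.12187×-0.87553 + 0.99255×0.48316×0.97493 = 0.191549 + 0.467538 = 0.659087.
Q̄ = (S₀/π) × [bracket] = (2929/π) × 0.659087 = 614.49 W/m².
Ratio Q̄_A / Q̄_B = 802.39 / 614.49 = 1.306.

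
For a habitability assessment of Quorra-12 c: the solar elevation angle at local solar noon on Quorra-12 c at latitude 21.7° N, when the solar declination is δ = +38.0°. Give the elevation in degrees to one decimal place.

At local noon the hour angle is zero, so the zenith angle equals |ϕ − δ| = |+21.7° − (+38.000°)| = 16.300°.
Elevation = 90° − 16.300° = 73.7°.

73.7°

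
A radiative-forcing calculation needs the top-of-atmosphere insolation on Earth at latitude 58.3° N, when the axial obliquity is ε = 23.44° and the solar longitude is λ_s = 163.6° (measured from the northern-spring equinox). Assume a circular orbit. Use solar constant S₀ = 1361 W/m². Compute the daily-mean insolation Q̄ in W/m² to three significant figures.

Solar declination: sin δ = sin ε · sin λ_s = sin 23.44° × sin 163.6° = 0.11231, so δ = +6.449°.
cos H₀ = −tan(+58.3°) tan(+6.449°) = -0.1830, H₀ = 1.7548 rad.
Bracket: H₀ sin φ sin δ + cos φ cos δ sin H₀ = 1.7548×0.85081×0.11231 + 0.52547×0.99367×0.98311 = 0.167679 + 0.513325 = 0.681004.
Q̄ = (S₀/π) × [bracket] = (1361/π) × 0.681004 = 295.0 W/m².

Q̄ ≈ 295 W/m²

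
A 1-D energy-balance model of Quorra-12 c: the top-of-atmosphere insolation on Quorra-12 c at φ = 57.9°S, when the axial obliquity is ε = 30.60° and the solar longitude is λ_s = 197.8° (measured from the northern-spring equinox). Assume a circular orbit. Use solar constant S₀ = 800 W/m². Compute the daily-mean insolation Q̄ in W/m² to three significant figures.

Solar declination: sin δ = sin ε · sin λ_s = sin 30.60° × sin 197.8° = -0.15561, so δ = -8.952°.
cos H₀ = −tan(-57.9°) tan(-8.952°) = -0.2511, H₀ = 1.8246 rad.
Bracket: H₀ sin φ sin δ + cos φ cos δ sin H₀ = 1.8246×-0.84712×-0.15561 + 0.53140×0.98782×0.96795 = 0.240519 + 0.508104 = 0.748623.
Q̄ = (S₀/π) × [bracket] = (800/π) × 0.748623 = 190.6 W/m².

Q̄ ≈ 191 W/m²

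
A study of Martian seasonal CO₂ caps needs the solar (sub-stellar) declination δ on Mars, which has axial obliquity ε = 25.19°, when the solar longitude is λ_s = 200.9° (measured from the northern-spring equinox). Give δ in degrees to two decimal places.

δ = -8.73°

sin δ = sin ε · sin λ_s = sin 25.19° × sin 200.9° = -0.151835.
δ = arcsin(-0.151835) = -8.73°.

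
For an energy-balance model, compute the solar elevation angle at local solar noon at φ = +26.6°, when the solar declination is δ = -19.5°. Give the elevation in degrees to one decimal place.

43.9°

At local noon the hour angle is zero, so the zenith angle equals |φ − δ| = |+26.6° − (-19.500°)| = 46.100°.
Elevation = 90° − 46.100° = 43.9°.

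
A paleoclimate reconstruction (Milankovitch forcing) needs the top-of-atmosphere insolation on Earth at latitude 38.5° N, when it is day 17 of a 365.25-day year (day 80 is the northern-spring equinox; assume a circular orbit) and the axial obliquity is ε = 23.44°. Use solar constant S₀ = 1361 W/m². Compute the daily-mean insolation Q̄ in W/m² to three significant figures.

Solar longitude: λ_s = 360° × (17 − 80)/365.25 = -62.094°, i.e. -62.094° + 360° = 297.906°.
sin δ = sin 23.44° × sin 297.906° = -0.35153, so δ = -20.581°.
cos H₀ = −tan(+38.5°) tan(-20.581°) = 0.2987, H₀ = 1.2675 rad.
Bracket: H₀ sin φ sin δ + cos φ cos δ sin H₀ = 1.2675×0.62251×-0.35153 + 0.78261×0.93618×0.95435 = -0.277368 + 0.699218 = 0.421850.
Q̄ = (S₀/π) × [bracket] = (1361/π) × 0.421850 = 182.8 W/m².

Q̄ ≈ 183 W/m²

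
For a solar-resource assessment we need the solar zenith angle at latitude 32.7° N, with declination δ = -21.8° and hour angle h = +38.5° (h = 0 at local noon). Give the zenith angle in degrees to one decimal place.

θ_z = 65.7°

cos θ_z = sin ϕ sin δ + cos ϕ cos δ cos h = -0.200628 + 0.611476 = 0.410848.
θ_z = arccos(0.410848) = 65.7°.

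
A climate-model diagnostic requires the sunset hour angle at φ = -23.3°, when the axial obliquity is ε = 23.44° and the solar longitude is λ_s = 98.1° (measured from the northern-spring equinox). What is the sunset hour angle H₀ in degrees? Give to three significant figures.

H₀ = 79.4°

Solar declination: sin δ = sin ε · sin λ_s = sin 23.44° × sin 98.1° = 0.39382, so δ = +23.192°.
cos H₀ = −tan φ · tan δ = −tan(-23.3°) × tan(+23.192°) = 0.1845, so H₀ = 1.3852 rad = 79.37°.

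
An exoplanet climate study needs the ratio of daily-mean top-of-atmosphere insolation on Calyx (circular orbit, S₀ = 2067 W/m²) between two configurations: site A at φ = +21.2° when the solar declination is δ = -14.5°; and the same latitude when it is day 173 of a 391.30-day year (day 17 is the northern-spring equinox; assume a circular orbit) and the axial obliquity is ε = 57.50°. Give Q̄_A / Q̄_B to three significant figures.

— Configuration A (φ=+21.2°):
cos H₀ = −tan(+21.2°) tan(-14.500°) = 0.1003, H₀ = 1.4703 rad.
Bracket: H₀ sin φ sin δ + cos φ cos δ sin H₀ = 1.4703×0.36162×-0.25038 + 0.93232×0.96815×0.99496 = -0.133125 + 0.898076 = 0.764951.
Q̄ = (S₀/π) × [bracket] = (2067/π) × 0.764951 = 503.30 W/m².
— Configuration B (φ=+21.2°):
Solar longitude: λ_s = 360° × (173 − 17)/391.30 = 143.522°.
sin δ = sin 57.50° × sin 143.522° = 0.50141, so δ = +30.094°.
cos H₀ = −tan(+21.2°) tan(+30.094°) = -0.2248, H₀ = 1.7975 rad.
Bracket: H₀ sin φ sin δ + cos φ cos δ sin H₀ = 1.7975×0.36162×0.50141 + 0.93232×0.86521×0.97441 = 0.325922 + 0.786010 = 1.111932.
Q̄ = (S₀/π) × [bracket] = (2067/π) × 1.111932 = 731.59 W/m².
Ratio Q̄_A / Q̄_B = 503.30 / 731.59 = 0.6880.

Q̄_A / Q̄_B ≈ 0.688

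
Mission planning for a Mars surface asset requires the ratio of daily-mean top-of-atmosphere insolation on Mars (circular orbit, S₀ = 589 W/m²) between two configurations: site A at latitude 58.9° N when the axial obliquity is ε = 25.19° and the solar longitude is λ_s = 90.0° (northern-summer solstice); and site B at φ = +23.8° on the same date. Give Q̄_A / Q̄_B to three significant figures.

Q̄_A / Q̄_B ≈ 1.07

— Configuration A (φ=+58.9°):
Solar declination: sin δ = sin ε · sin λ_s = sin 25.19° × sin 90.0° = 0.42562, so δ = +25.190°.
cos H₀ = −tan(+58.9°) tan(+25.190°) = -0.7797, H₀ = 2.4650 rad.
Bracket: H₀ sin φ sin δ + cos φ cos δ sin H₀ = 2.4650×0.85627×0.42562 + 0.51653×0.90490×0.62614 = 0.898358 + 0.292663 = 1.191021.
Q̄ = (S₀/π) × [bracket] = (589/π) × 1.191021 = 223.30 W/m².
— Configuration B (φ=+23.8°):
cos H₀ = −tan(+23.8°) tan(+25.190°) = -0.2074, H₀ = 1.7798 rad.
Bracket: H₀ sin φ sin δ + cos φ cos δ sin H₀ = 1.7798×0.40355×0.42562 + 0.91496×0.90490×0.97825 = 0.305697 + 0.809939 = 1.115636.
Q̄ = (S₀/π) × [bracket] = (589/π) × 1.115636 = 209.16 W/m².
Ratio Q̄_A / Q̄_B = 223.30 / 209.16 = 1.068.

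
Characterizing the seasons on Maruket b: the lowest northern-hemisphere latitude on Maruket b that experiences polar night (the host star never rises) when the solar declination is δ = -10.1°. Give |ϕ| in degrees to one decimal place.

Polar night requires cos h₀ = −tan ϕ tan δ ≥ 1, i.e. tan ϕ tan δ ≤ −1.
The boundary is |tan ϕ| · |tan δ| = 1, so |ϕ| = 90° − |δ| = 90° − 10.1° = 79.9° in the northern hemisphere.

|ϕ| = 79.9°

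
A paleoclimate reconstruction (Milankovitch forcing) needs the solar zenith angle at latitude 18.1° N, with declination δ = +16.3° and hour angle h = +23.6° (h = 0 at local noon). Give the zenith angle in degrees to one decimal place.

cos θ_z = sin ϕ sin δ + cos ϕ cos δ cos h = 0.087197 + 0.836007 = 0.923204.
θ_z = arccos(0.923204) = 22.6°.

θ_z = 22.6°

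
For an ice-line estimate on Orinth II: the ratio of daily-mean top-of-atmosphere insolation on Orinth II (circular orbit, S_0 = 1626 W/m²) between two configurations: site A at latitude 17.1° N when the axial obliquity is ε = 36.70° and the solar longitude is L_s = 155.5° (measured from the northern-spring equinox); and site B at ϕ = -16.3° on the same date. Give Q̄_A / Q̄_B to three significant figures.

— Configuration A (ϕ=+17.1°):
Solar declination: sin δ = sin ε · sin L_s = sin 36.70° × sin 155.5° = 0.24783, so δ = +14.349°.
cos h₀ = −tan(+17.1°) tan(+14.349°) = -0.0787, h₀ = 1.6496 rad.
Bracket: h₀ sin ϕ sin δ + cos ϕ cos δ sin h₀ = 1.6496×0.29404×0.24783 + 0.95579×0.96880×0.99690 = 0.120210 + 0.923099 = 1.043309.
Q̄ = (S_0/π) × [bracket] = (1626/π) × 1.043309 = 539.99 W/m².
— Configuration B (ϕ=-16.3°):
cos h₀ = −tan(-16.3°) tan(+14.349°) = 0.0748, h₀ = 1.4959 rad.
Bracket: h₀ sin ϕ sin δ + cos ϕ cos δ sin h₀ = 1.4959×-0.28067×0.24783 + 0.95981×0.96880×0.99720 = -0.104052 + 0.927260 = 0.823208.
Q̄ = (S_0/π) × [bracket] = (1626/π) × 0.823208 = 426.07 W/m².
Ratio Q̄_A / Q̄_B = 539.99 / 426.07 = 1.267.

Q̄_A / Q̄_B ≈ 1.27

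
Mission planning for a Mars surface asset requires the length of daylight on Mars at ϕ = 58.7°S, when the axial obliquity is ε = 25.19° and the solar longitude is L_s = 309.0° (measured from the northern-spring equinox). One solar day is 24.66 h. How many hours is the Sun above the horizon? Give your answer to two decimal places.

Solar declination: sin δ = sin ε · sin L_s = sin 25.19° × sin 309.0° = -0.33077, so δ = -19.316°.
cos h₀ = −tan ϕ · tan δ = −tan(-58.7°) × tan(-19.316°) = -0.5765, so h₀ = 2.1852 rad = 125.20°.
Daylight = 2h₀/(2π) × 24.66 h = (2.1852/π) × 24.66 = 17.15 h.

17.15 h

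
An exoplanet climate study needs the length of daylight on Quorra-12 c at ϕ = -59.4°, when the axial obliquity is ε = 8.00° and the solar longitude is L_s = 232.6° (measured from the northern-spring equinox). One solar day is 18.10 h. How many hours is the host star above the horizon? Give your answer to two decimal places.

Solar declination: sin δ = sin ε · sin L_s = sin 8.00° × sin 232.6° = -0.11056, so δ = -6.348°.
cos h₀ = −tan ϕ · tan δ = −tan(-59.4°) × tan(-6.348°) = -0.1881, so h₀ = 1.7600 rad = 100.84°.
Daylight = 2h₀/(2π) × 18.10 h = (1.7600/π) × 18.10 = 10.14 h.

10.14 h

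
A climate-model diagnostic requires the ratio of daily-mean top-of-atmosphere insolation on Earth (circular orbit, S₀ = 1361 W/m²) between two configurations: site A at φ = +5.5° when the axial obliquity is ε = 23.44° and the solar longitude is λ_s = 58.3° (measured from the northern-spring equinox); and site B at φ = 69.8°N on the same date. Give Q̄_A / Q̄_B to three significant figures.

Q̄_A / Q̄_B ≈ 0.989

— Configuration A (φ=+5.5°):
Solar declination: sin δ = sin ε · sin λ_s = sin 23.44° × sin 58.3° = 0.33844, so δ = +19.782°.
cos H₀ = −tan(+5.5°) tan(+19.782°) = -0.0346, H₀ = 1.6054 rad.
Bracket: H₀ sin φ sin δ + cos φ cos δ sin H₀ = 1.6054×0.09585×0.33844 + 0.99540×0.94099×0.99940 = 0.052078 + 0.936099 = 0.988177.
Q̄ = (S₀/π) × [bracket] = (1361/π) × 0.988177 = 428.10 W/m².
— Configuration B (φ=+69.8°):
cos H₀ = −tan(+69.8°) tan(+19.782°) = -0.9775, H₀ = 2.9293 rad.
Bracket: H₀ sin φ sin δ + cos φ cos δ sin H₀ = 2.9293×0.93849×0.33844 + 0.34530×0.94099×0.21071 = 0.930412 + 0.068465 = 0.998877.
Q̄ = (S₀/π) × [bracket] = (1361/π) × 0.998877 = 432.73 W/m².
Ratio Q̄_A / Q̄_B = 428.10 / 432.73 = 0.9893.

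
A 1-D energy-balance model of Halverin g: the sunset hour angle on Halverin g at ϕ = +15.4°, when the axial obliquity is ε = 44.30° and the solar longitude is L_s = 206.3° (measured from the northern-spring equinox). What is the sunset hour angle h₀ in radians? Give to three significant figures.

Solar declination: sin δ = sin ε · sin L_s = sin 44.30° × sin 206.3° = -0.30945, so δ = -18.026°.
cos h₀ = −tan ϕ · tan δ = −tan(+15.4°) × tan(-18.026°) = 0.0896, so h₀ = 1.4810 rad = 84.86°.

h₀ = 1.48 rad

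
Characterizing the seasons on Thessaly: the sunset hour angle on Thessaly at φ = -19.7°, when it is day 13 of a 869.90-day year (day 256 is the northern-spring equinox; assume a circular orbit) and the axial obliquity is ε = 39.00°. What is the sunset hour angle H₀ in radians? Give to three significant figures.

Solar longitude: λ_s = 360° × (13 − 256)/869.90 = -100.563°, i.e. -100.563° + 360° = 259.437°.
sin δ = sin 39.00° × sin 259.437° = -0.61866, so δ = -38.218°.
cos H₀ = −tan φ · tan δ = −tan(-19.7°) × tan(-38.218°) = -0.2819, so H₀ = 1.8566 rad = 106.38°.

H₀ = 1.86 rad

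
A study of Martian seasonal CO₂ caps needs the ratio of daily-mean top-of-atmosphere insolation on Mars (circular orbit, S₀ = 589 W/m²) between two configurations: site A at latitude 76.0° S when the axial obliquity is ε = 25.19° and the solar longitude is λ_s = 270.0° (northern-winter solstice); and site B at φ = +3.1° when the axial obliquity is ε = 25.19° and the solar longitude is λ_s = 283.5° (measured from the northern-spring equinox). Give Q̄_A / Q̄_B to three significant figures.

— Configuration A (φ=-76.0°):
Solar declination: sin δ = sin ε · sin λ_s = sin 25.19° × sin 270.0° = -0.42562, so δ = -25.190°.
cos H₀ = −tan(-76.0°) tan(-25.190°) = -1.8865 ≤ −1 ⇒ polar day, H₀ = π.
Bracket: H₀ sin φ sin δ + cos φ cos δ sin H₀ = 3.1416×-0.97030×-0.42562 + 0.24192×0.90490×0.00000 = 1.297415 + 0.000000 = 1.297415.
Q̄ = (S₀/π) × [bracket] = (589/π) × 1.297415 = 243.25 W/m².
— Configuration B (φ=+3.1°):
Solar declination: sin δ = sin ε · sin λ_s = sin 25.19° × sin 283.5° = -0.41386, so δ = -24.448°.
cos H₀ = −tan(+3.1°) tan(-24.448°) = 0.0246, H₀ = 1.5462 rad.
Bracket: H₀ sin φ sin δ + cos φ cos δ sin H₀ = 1.5462×0.05408×-0.41386 + 0.99854×0.91034×0.99970 = -0.034606 + 0.908738 = 0.874132.
Q̄ = (S₀/π) × [bracket] = (589/π) × 0.874132 = 163.89 W/m².
Ratio Q̄_A / Q̄_B = 243.25 / 163.89 = 1.484.

Q̄_A / Q̄_B ≈ 1.48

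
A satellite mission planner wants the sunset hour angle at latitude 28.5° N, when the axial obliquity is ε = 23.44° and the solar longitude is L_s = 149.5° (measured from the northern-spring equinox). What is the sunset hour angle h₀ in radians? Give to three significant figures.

h₀ = 1.68 rad

Solar declination: sin δ = sin ε · sin L_s = sin 23.44° × sin 149.5° = 0.20189, so δ = +11.648°.
cos h₀ = −tan ϕ · tan δ = −tan(+28.5°) × tan(+11.648°) = -0.1119, so h₀ = 1.6830 rad = 96.43°.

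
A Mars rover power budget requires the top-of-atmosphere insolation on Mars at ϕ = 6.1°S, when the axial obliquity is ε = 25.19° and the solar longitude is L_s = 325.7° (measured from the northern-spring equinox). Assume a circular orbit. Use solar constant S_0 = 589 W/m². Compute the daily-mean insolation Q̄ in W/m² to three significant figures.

Q̄ ≈ 189 W/m²

Solar declination: sin δ = sin ε · sin L_s = sin 25.19° × sin 325.7° = -0.23985, so δ = -13.878°.
cos h₀ = −tan(-6.1°) tan(-13.878°) = -0.0264, h₀ = 1.5972 rad.
Bracket: h₀ sin ϕ sin δ + cos ϕ cos δ sin h₀ = 1.5972×-0.10626×-0.23985 + 0.99434×0.97081×0.99965 = 0.040707 + 0.964977 = 1.005684.
Q̄ = (S_0/π) × [bracket] = (589/π) × 1.005684 = 188.6 W/m².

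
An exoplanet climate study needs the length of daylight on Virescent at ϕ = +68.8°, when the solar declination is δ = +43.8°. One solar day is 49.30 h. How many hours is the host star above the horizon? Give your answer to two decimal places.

49.30 h

Sunrise equation: cos h₀ = −tan ϕ · tan δ = -2.4724 ≤ −1, so the host star never sets (polar day) and h₀ = π.
Daylight = 2h₀/(2π) × 49.30 h = (3.1416/π) × 49.30 = 49.30 h.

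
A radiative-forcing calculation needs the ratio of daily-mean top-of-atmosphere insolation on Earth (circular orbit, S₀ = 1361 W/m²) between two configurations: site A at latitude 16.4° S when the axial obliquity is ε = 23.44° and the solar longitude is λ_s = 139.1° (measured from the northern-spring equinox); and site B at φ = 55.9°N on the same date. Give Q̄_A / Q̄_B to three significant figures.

Q̄_A / Q̄_B ≈ 0.881

— Configuration A (φ=-16.4°):
Solar declination: sin δ = sin ε · sin λ_s = sin 23.44° × sin 139.1° = 0.26045, so δ = +15.097°.
cos H₀ = −tan(-16.4°) tan(+15.097°) = 0.0794, H₀ = 1.4913 rad.
Bracket: H₀ sin φ sin δ + cos φ cos δ sin H₀ = 1.4913×-0.28234×0.26045 + 0.95931×0.96549×0.99684 = -0.109663 + 0.923277 = 0.813614.
Q̄ = (S₀/π) × [bracket] = (1361/π) × 0.813614 = 352.47 W/m².
— Configuration B (φ=+55.9°):
cos H₀ = −tan(+55.9°) tan(+15.097°) = -0.3984, H₀ = 1.9806 rad.
Bracket: H₀ sin φ sin δ + cos φ cos δ sin H₀ = 1.9806×0.82806×0.26045 + 0.56064×0.96549×0.91720 = 0.427152 + 0.496473 = 0.923625.
Q̄ = (S₀/π) × [bracket] = (1361/π) × 0.923625 = 400.13 W/m².
Ratio Q̄_A / Q̄_B = 352.47 / 400.13 = 0.8809.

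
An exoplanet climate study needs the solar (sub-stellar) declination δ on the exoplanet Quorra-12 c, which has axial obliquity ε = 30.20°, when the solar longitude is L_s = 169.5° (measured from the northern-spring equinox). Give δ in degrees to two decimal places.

δ = +5.26°

sin δ = sin ε · sin L_s = sin 30.20° × sin 169.5° = 0.091668.
δ = arcsin(0.091668) = +5.26°.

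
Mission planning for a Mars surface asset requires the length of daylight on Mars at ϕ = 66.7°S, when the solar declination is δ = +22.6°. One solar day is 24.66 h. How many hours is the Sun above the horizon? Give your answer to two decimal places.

2.04 h

cos h₀ = −tan ϕ · tan δ = −tan(-66.7°) × tan(+22.600°) = 0.9665, so h₀ = 0.2594 rad = 14.86°.
Daylight = 2h₀/(2π) × 24.66 h = (0.2594/π) × 24.66 = 2.04 h.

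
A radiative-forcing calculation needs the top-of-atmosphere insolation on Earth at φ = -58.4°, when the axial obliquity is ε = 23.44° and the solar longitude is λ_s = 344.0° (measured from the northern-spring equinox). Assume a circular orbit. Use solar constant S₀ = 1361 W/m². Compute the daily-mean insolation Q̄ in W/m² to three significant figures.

Q̄ ≈ 293 W/m²

Solar declination: sin δ = sin ε · sin λ_s = sin 23.44° × sin 344.0° = -0.10965, so δ = -6.295°.
cos H₀ = −tan(-58.4°) tan(-6.295°) = -0.1793, H₀ = 1.7511 rad.
Bracket: H₀ sin φ sin δ + cos φ cos δ sin H₀ = 1.7511×-0.85173×-0.10965 + 0.52399×0.99397×0.98379 = 0.163539 + 0.512388 = 0.675927.
Q̄ = (S₀/π) × [bracket] = (1361/π) × 0.675927 = 292.8 W/m².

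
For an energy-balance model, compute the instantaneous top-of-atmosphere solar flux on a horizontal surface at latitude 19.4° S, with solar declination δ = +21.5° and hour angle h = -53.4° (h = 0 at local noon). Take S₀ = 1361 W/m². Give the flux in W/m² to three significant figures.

546 W/m²

cos θ_z = sin φ sin δ + cos φ cos δ cos h = -0.121737 + 0.523242 = 0.401505.
Flux = S₀ · cos θ_z = 1361 × 0.401505 = 546.4 W/m².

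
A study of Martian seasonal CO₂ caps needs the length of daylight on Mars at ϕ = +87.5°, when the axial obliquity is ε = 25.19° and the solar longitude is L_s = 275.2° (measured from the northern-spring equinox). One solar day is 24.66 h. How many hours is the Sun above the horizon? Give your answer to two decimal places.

0.00 h

Solar declination: sin δ = sin ε · sin L_s = sin 25.19° × sin 275.2° = -0.42387, so δ = -25.079°.
cos h₀ = −tan ϕ · tan δ = 10.7187 ≥ 1, so the Sun never rises (polar night) and h₀ = 0.
Daylight = 2h₀/(2π) × 24.66 h = (0.0000/π) × 24.66 = 0.00 h.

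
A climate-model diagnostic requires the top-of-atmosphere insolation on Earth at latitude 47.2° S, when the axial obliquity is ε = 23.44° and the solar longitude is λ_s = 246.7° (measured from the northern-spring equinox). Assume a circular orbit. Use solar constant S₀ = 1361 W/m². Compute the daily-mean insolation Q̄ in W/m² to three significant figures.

Q̄ ≈ 481 W/m²

Solar declination: sin δ = sin ε · sin λ_s = sin 23.44° × sin 246.7° = -0.36535, so δ = -21.429°.
cos H₀ = −tan(-47.2°) tan(-21.429°) = -0.4238, H₀ = 2.0085 rad.
Bracket: H₀ sin φ sin δ + cos φ cos δ sin H₀ = 2.0085×-0.73373×-0.36535 + 0.67944×0.93087×0.90574 = 0.538415 + 0.572854 = 1.111269.
Q̄ = (S₀/π) × [bracket] = (1361/π) × 1.111269 = 481.4 W/m².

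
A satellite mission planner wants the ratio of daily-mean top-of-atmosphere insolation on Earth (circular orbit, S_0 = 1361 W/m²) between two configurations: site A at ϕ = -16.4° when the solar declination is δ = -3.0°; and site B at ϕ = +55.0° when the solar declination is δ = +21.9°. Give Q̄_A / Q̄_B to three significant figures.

Q̄_A / Q̄_B ≈ 0.890

— Configuration A (ϕ=-16.4°):
cos h₀ = −tan(-16.4°) tan(-3.000°) = -0.0154, h₀ = 1.5862 rad.
Bracket: h₀ sin ϕ sin δ + cos ϕ cos δ sin h₀ = 1.5862×-0.28234×-0.05234 + 0.95931×0.99863×0.99988 = 0.023440 + 0.957881 = 0.981321.
Q̄ = (S_0/π) × [bracket] = (1361/π) × 0.981321 = 425.13 W/m².
— Configuration B (ϕ=+55.0°):
cos h₀ = −tan(+55.0°) tan(+21.900°) = -0.5741, h₀ = 2.1823 rad.
Bracket: h₀ sin ϕ sin δ + cos ϕ cos δ sin h₀ = 2.1823×0.81915×0.37299 + 0.57358×0.92784×0.81878 = 0.666769 + 0.435747 = 1.102516.
Q̄ = (S_0/π) × [bracket] = (1361/π) × 1.102516 = 477.63 W/m².
Ratio Q̄_A / Q̄_B = 425.13 / 477.63 = 0.8901.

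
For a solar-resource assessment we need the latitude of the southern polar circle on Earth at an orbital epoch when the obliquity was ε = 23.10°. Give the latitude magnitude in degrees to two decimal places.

66.90°

The polar circle is the lowest latitude that experiences at least one full rotation of continuous darkness at the northern-summer solstice; it lies at |φ| = 90° − ε = 90° − 23.10° = 66.90°.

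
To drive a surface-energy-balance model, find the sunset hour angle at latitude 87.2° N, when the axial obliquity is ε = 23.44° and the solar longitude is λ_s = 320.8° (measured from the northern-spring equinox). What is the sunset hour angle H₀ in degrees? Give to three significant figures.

Solar declination: sin δ = sin ε · sin λ_s = sin 23.44° × sin 320.8° = -0.25141, so δ = -14.561°.
cos H₀ = −tan φ · tan δ = 5.3111 ≥ 1, so the Sun never rises (polar night) and H₀ = 0.

H₀ = 0.00°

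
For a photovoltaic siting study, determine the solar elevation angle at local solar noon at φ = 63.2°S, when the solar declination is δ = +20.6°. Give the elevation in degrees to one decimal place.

At local noon the hour angle is zero, so the zenith angle equals |φ − δ| = |-63.2° − (+20.600°)| = 83.800°.
Elevation = 90° − 83.800° = 6.2°.

6.2°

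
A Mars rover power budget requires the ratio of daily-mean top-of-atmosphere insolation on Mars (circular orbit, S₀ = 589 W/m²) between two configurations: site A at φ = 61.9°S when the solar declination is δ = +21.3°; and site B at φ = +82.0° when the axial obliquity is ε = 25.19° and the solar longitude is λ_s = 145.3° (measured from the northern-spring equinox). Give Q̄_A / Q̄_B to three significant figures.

— Configuration A (φ=-61.9°):
cos H₀ = −tan(-61.9°) tan(+21.300°) = 0.7302, H₀ = 0.7522 rad.
Bracket: H₀ sin φ sin δ + cos φ cos δ sin H₀ = 0.7522×-0.88213×0.36325 + 0.47101×0.93169×0.68325 = -0.241030 + 0.299834 = 0.058804.
Q̄ = (S₀/π) × [bracket] = (589/π) × 0.058804 = 11.025 W/m².
— Configuration B (φ=+82.0°):
Solar declination: sin δ = sin ε · sin λ_s = sin 25.19° × sin 145.3° = 0.24230, so δ = +14.022°.
cos H₀ = −tan(+82.0°) tan(+14.022°) = -1.7770 ≤ −1 ⇒ polar day, H₀ = π.
Bracket: H₀ sin φ sin δ + cos φ cos δ sin H₀ = 3.1416×0.99027×0.24230 + 0.13917×0.97020×0.00000 = 0.753803 + 0.000000 = 0.753803.
Q̄ = (S₀/π) × [bracket] = (589/π) × 0.753803 = 141.33 W/m².
Ratio Q̄_A / Q̄_B = 11.025 / 141.33 = 0.07801.

Q̄_A / Q̄_B ≈ 0.0780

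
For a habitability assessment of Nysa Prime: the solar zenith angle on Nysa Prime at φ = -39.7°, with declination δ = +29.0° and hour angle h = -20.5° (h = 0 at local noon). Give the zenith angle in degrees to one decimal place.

θ_z = 71.3°

cos θ_z = sin φ sin δ + cos φ cos δ cos h = -0.309681 + 0.630317 = 0.320636.
θ_z = arccos(0.320636) = 71.3°.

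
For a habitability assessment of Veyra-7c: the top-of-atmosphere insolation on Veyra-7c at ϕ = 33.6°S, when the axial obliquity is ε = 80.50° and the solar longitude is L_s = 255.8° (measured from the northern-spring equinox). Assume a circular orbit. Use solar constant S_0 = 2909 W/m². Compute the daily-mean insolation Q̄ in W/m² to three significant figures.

Q̄ ≈ 1.54e+03 W/m²

Solar declination: sin δ = sin ε · sin L_s = sin 80.50° × sin 255.8° = -0.95615, so δ = -72.970°.
cos h₀ = −tan(-33.6°) tan(-72.970°) = -2.1690 ≤ −1 ⇒ polar day, h₀ = π.
Bracket: h₀ sin ϕ sin δ + cos ϕ cos δ sin h₀ = 3.1416×-0.55339×-0.95615 + 0.83292×0.29288×0.00000 = 1.662295 + 0.000000 = 1.662295.
Q̄ = (S_0/π) × [bracket] = (2909/π) × 1.662295 = 1539 W/m².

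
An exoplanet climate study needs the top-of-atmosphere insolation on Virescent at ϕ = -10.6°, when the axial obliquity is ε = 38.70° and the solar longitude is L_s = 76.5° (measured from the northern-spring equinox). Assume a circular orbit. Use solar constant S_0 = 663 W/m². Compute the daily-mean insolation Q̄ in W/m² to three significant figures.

Solar declination: sin δ = sin ε · sin L_s = sin 38.70° × sin 76.5° = 0.60797, so δ = +37.443°.
cos h₀ = −tan(-10.6°) tan(+37.443°) = 0.1433, h₀ = 1.4270 rad.
Bracket: h₀ sin ϕ sin δ + cos ϕ cos δ sin h₀ = 1.4270×-0.18395×0.60797 + 0.98294×0.79396×0.98968 = -0.159590 + 0.772361 = 0.612771.
Q̄ = (S_0/π) × [bracket] = (663/π) × 0.612771 = 129.3 W/m².

Q̄ ≈ 129 W/m²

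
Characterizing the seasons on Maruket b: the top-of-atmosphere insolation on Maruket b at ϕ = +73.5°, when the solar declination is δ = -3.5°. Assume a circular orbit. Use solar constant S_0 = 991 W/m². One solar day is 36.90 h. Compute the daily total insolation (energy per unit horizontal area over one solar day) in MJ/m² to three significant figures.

8.28 MJ/m²

cos h₀ = −tan(+73.5°) tan(-3.500°) = 0.2065, h₀ = 1.3628 rad.
Bracket: h₀ sin ϕ sin δ + cos ϕ cos δ sin h₀ = 1.3628×0.95882×-0.06105 + 0.28402×0.99813×0.97845 = -0.079773 + 0.277380 = 0.197607.
Q̄ = (S_0/π) × [bracket] = (991/π) × 0.197607 = 62.334 W/m².
Daily total = Q̄ × 36.90 h × 3600 s/h = 62.334 × 36.90 × 3600 / 10⁶ = 8.280 MJ/m².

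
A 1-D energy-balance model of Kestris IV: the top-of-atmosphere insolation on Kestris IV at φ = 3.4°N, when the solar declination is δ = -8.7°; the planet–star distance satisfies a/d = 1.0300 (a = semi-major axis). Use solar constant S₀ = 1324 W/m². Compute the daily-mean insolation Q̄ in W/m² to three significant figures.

cos H₀ = −tan(+3.4°) tan(-8.700°) = 0.0091, H₀ = 1.5617 rad.
Bracket: H₀ sin φ sin δ + cos φ cos δ sin H₀ = 1.5617×0.05931×-0.15126 + 0.99824×0.98849×0.99996 = -0.014010 + 0.986711 = 0.972701.
Inverse-square distance factor (a/d)² = 1.0300² = 1.060900.
Q̄ = (S₀/π) × 1.060900 × [bracket] = (1324/π) × 1.060900 × 0.972701 = 434.9 W/m².

Q̄ ≈ 435 W/m²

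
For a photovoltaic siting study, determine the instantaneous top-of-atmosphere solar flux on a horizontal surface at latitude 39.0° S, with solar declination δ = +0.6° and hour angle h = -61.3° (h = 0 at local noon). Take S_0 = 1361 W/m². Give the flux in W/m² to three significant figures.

cos θ_z = sin ϕ sin δ + cos ϕ cos δ cos h = -0.006590 + 0.373183 = 0.366593.
Flux = S_0 · cos θ_z = 1361 × 0.366593 = 498.9 W/m².

499 W/m²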